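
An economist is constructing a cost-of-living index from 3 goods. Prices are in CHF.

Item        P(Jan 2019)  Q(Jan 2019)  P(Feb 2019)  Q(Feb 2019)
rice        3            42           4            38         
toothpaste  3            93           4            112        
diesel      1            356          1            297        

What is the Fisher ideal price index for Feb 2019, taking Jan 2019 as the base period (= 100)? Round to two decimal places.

118.90

Laspeyres component (base-period weights):
ΣP(Feb 2019)Q(Jan 2019) = 4×42 + 4×93 + 1×356 = 168 + 372 + 356 = 896
ΣP(Jan 2019)Q(Jan 2019) = 3×42 + 3×93 + 1×356 = 126 + 279 + 356 = 761
L = 896 / 761 × 100 = 117.7398
Paasche component (current-period weights):
ΣP(Feb 2019)Q(Feb 2019) = 4×38 + 4×112 + 1×297 = 152 + 448 + 297 = 897
ΣP(Jan 2019)Q(Feb 2019) = 3×38 + 3×112 + 1×297 = 114 + 336 + 297 = 747
P = 897 / 747 × 100 = 120.0803
Fisher = √(L × P) = √(117.7398 × 120.0803) = 118.9043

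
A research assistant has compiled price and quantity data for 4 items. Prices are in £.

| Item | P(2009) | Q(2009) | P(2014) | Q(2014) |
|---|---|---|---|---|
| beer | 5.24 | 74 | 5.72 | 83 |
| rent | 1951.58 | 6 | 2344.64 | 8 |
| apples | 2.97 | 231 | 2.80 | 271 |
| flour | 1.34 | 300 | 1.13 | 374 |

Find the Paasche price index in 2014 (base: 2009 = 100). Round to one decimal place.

117.6

Paasche price index uses current-period quantities as weights.
ΣP(2014)·Q(2014) = 5.72×83 + 2344.64×8 + 2.80×271 + 1.13×374 = 474.76 + 18757.12 + 758.8 + 422.62 = 20413.3
ΣP(2009)·Q(2014) = 5.24×83 + 1951.58×8 + 2.97×271 + 1.34×374 = 434.92 + 15612.64 + 804.87 + 501.16 = 17353.59
Index = 20413.3 / 17353.59 × 100 = 117.6316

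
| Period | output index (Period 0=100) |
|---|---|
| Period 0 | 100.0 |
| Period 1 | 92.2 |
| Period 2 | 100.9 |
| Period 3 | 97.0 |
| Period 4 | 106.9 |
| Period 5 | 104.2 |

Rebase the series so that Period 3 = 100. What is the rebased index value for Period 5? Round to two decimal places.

107.42

Rebased(Period 5) = 104.2 / 97.0 × 100 = 107.4227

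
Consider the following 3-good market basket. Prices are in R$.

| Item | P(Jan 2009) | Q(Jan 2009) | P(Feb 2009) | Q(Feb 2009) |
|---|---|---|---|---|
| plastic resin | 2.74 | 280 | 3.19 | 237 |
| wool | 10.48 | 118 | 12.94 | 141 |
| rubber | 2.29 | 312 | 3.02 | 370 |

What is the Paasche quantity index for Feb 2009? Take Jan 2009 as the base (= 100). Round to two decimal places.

Paasche quantity index uses current-period prices as weights.
ΣP(Feb 2009)·Q(Feb 2009) = 3.19×237 + 12.94×141 + 3.02×370 = 756.03 + 1824.54 + 1117.4 = 3697.97
ΣP(Feb 2009)·Q(Jan 2009) = 3.19×280 + 12.94×118 + 3.02×312 = 893.2 + 1526.92 + 942.24 = 3362.36
Index = 3697.97 / 3362.36 × 100 = 109.9814

109.98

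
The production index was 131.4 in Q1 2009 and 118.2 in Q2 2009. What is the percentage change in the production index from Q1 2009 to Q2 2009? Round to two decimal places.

-10.05%

Change = (118.2 − 131.4) / 131.4 × 100
       = -13.2 / 131.4 × 100 = -10.0457%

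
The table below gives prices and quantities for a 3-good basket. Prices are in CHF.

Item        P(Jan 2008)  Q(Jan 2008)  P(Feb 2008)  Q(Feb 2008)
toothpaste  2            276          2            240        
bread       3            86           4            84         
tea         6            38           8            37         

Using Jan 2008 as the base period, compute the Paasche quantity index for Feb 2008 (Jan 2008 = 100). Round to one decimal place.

Paasche quantity index uses current-period prices as weights.
ΣP(Feb 2008)·Q(Feb 2008) = 2×240 + 4×84 + 8×37 = 480 + 336 + 296 = 1112
ΣP(Feb 2008)·Q(Jan 2008) = 2×276 + 4×86 + 8×38 = 552 + 344 + 304 = 1200
Index = 1112 / 1200 × 100 = 92.6667

92.7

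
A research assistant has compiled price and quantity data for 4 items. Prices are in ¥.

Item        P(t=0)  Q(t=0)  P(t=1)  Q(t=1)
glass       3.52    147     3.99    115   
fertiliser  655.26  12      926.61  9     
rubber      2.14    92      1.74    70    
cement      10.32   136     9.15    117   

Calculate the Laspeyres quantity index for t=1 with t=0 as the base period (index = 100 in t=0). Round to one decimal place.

Laspeyres quantity index uses base-period prices as weights.
ΣP(t=0)·Q(t=1) = 3.52×115 + 655.26×9 + 2.14×70 + 10.32×117 = 404.8 + 5897.34 + 149.8 + 1207.44 = 7659.38
ΣP(t=0)·Q(t=0) = 3.52×147 + 655.26×12 + 2.14×92 + 10.32×136 = 517.44 + 7863.12 + 196.88 + 1403.52 = 9980.96
Index = 7659.38 / 9980.96 × 100 = 76.7399

76.7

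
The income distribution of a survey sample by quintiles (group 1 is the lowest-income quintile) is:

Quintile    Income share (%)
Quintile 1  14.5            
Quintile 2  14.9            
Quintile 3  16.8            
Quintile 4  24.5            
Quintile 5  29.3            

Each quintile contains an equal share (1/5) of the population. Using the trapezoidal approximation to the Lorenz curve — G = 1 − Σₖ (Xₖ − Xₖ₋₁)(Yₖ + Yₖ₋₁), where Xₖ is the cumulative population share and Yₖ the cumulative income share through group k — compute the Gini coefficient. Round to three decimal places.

0.157

Cumulative income shares Yₖ: 0.1450, 0.2940, 0.4620, 0.7070, 1.0000
Σ (Xₖ−Xₖ₋₁)(Yₖ+Yₖ₋₁) = (1/5)(0.1450+0.0000) + (1/5)(0.2940+0.1450) + (1/5)(0.4620+0.2940) + (1/5)(0.7070+0.4620) + (1/5)(1.0000+0.7070)
  = 0.0290 + 0.0878 + 0.1512 + 0.2338 + 0.3414 = 0.8432
G = 1 − 0.8432 = 0.1568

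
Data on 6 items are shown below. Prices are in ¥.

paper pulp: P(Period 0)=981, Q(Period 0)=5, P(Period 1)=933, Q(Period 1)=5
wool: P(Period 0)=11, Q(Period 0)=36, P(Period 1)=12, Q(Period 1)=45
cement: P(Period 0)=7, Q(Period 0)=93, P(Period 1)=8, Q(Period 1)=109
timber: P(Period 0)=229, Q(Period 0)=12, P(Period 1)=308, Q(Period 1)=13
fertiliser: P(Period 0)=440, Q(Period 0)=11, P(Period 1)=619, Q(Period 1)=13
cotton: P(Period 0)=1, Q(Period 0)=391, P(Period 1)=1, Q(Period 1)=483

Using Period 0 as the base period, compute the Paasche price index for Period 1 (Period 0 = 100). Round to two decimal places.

121.30

Paasche price index uses current-period quantities as weights.
ΣP(Period 1)·Q(Period 1) = 933×5 + 12×45 + 8×109 + 308×13 + 619×13 + 1×483 = 4665 + 540 + 872 + 4004 + 8047 + 483 = 18611
ΣP(Period 0)·Q(Period 1) = 981×5 + 11×45 + 7×109 + 229×13 + 440×13 + 1×483 = 4905 + 495 + 763 + 2977 + 5720 + 483 = 15343
Index = 18611 / 15343 × 100 = 121.2996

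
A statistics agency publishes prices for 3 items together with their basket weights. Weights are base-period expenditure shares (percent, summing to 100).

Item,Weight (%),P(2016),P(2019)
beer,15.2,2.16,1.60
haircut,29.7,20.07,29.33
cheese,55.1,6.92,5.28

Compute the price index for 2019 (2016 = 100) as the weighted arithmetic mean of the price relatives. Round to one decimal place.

beer: 15.2 × (1.60/2.16) = 15.2 × 0.740741 = 11.2593
haircut: 29.7 × (29.33/20.07) = 29.7 × 1.461385 = 43.4031
cheese: 55.1 × (5.28/6.92) = 55.1 × 0.763006 = 42.0416
Index = Σ wᵢ·(p₁ᵢ/p₀ᵢ) = 11.2593 + 43.4031 + 42.0416 = 96.7040

96.7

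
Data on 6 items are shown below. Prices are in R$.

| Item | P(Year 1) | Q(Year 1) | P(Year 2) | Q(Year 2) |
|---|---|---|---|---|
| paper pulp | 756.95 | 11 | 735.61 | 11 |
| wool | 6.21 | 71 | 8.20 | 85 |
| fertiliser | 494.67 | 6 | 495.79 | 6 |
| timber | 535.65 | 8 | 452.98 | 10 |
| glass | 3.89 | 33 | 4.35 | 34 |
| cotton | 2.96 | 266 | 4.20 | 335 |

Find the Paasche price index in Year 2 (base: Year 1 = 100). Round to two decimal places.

Paasche price index uses current-period quantities as weights.
ΣP(Year 2)·Q(Year 2) = 735.61×11 + 8.20×85 + 495.79×6 + 452.98×10 + 4.35×34 + 4.20×335 = 8091.71 + 697 + 2974.74 + 4529.8 + 147.9 + 1407 = 17848.15
ΣP(Year 1)·Q(Year 2) = 756.95×11 + 6.21×85 + 494.67×6 + 535.65×10 + 3.89×34 + 2.96×335 = 8326.45 + 527.85 + 2968.02 + 5356.5 + 132.26 + 991.6 = 18302.68
Index = 17848.15 / 18302.68 × 100 = 97.5166

97.52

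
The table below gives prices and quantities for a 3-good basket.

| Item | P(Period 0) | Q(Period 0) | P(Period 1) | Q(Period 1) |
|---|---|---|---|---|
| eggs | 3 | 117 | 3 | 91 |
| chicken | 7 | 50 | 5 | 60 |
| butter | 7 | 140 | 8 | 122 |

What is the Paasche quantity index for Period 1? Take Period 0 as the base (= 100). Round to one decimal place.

Paasche quantity index uses current-period prices as weights.
ΣP(Period 1)·Q(Period 1) = 3×91 + 5×60 + 8×122 = 273 + 300 + 976 = 1549
ΣP(Period 1)·Q(Period 0) = 3×117 + 5×50 + 8×140 = 351 + 250 + 1120 = 1721
Index = 1549 / 1721 × 100 = 90.0058

90.0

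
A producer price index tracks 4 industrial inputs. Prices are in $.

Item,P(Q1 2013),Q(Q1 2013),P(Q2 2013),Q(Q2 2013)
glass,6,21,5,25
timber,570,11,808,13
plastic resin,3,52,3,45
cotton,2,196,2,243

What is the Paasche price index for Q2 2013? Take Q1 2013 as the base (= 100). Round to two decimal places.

Paasche price index uses current-period quantities as weights.
ΣP(Q2 2013)·Q(Q2 2013) = 5×25 + 808×13 + 3×45 + 2×243 = 125 + 10504 + 135 + 486 = 11250
ΣP(Q1 2013)·Q(Q2 2013) = 6×25 + 570×13 + 3×45 + 2×243 = 150 + 7410 + 135 + 486 = 8181
Index = 11250 / 8181 × 100 = 137.5138

137.51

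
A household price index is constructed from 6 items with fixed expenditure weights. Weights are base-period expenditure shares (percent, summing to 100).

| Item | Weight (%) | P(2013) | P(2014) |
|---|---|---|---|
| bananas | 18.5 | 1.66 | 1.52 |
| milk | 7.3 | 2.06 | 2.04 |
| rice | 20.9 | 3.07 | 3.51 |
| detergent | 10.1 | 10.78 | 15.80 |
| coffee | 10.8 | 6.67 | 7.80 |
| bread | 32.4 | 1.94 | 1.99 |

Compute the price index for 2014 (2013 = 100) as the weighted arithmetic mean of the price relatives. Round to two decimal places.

108.73

bananas: 18.5 × (1.52/1.66) = 18.5 × 0.915663 = 16.9398
milk: 7.3 × (2.04/2.06) = 7.3 × 0.990291 = 7.2291
rice: 20.9 × (3.51/3.07) = 20.9 × 1.143322 = 23.8954
detergent: 10.1 × (15.80/10.78) = 10.1 × 1.465677 = 14.8033
coffee: 10.8 × (7.80/6.67) = 10.8 × 1.169415 = 12.6297
bread: 32.4 × (1.99/1.94) = 32.4 × 1.025773 = 33.2351
Index = Σ wᵢ·(p₁ᵢ/p₀ᵢ) = 16.9398 + 7.2291 + 23.8954 + 14.8033 + 12.6297 + 33.2351 = 108.7324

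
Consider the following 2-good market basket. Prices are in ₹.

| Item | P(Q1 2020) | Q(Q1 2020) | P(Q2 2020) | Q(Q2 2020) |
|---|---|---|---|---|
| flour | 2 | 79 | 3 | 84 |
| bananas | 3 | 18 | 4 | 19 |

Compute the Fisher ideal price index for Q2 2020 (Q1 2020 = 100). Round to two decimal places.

145.77

Laspeyres component (base-period weights):
ΣP(Q2 2020)Q(Q1 2020) = 3×79 + 4×18 = 237 + 72 = 309
ΣP(Q1 2020)Q(Q1 2020) = 2×79 + 3×18 = 158 + 54 = 212
L = 309 / 212 × 100 = 145.7547
Paasche component (current-period weights):
ΣP(Q2 2020)Q(Q2 2020) = 3×84 + 4×19 = 252 + 76 = 328
ΣP(Q1 2020)Q(Q2 2020) = 2×84 + 3×19 = 168 + 57 = 225
P = 328 / 225 × 100 = 145.7778
Fisher = √(L × P) = √(145.7547 × 145.7778) = 145.7662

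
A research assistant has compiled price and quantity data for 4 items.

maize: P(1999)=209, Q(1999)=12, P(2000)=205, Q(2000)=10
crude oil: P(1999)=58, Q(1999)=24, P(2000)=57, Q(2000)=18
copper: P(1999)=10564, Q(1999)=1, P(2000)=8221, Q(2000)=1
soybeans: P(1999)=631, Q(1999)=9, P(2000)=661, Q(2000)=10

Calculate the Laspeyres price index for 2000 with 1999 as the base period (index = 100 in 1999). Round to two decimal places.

Laspeyres price index uses base-period quantities as weights.
ΣP(2000)·Q(1999) = 205×12 + 57×24 + 8221×1 + 661×9 = 2460 + 1368 + 8221 + 5949 = 17998
ΣP(1999)·Q(1999) = 209×12 + 58×24 + 10564×1 + 631×9 = 2508 + 1392 + 10564 + 5679 = 20143
Index = 17998 / 20143 × 100 = 89.3511

89.35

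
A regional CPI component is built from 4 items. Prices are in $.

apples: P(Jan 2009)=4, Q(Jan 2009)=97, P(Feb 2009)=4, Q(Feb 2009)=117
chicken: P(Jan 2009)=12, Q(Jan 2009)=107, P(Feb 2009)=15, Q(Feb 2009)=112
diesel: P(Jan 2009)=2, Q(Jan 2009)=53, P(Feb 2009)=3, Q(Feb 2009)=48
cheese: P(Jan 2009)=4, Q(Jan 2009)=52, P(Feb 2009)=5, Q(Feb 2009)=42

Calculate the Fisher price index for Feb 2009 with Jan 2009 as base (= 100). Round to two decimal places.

120.98

Laspeyres component (base-period weights):
ΣP(Feb 2009)Q(Jan 2009) = 4×97 + 15×107 + 3×53 + 5×52 = 388 + 1605 + 159 + 260 = 2412
ΣP(Jan 2009)Q(Jan 2009) = 4×97 + 12×107 + 2×53 + 4×52 = 388 + 1284 + 106 + 208 = 1986
L = 2412 / 1986 × 100 = 121.4502
Paasche component (current-period weights):
ΣP(Feb 2009)Q(Feb 2009) = 4×117 + 15×112 + 3×48 + 5×42 = 468 + 1680 + 144 + 210 = 2502
ΣP(Jan 2009)Q(Feb 2009) = 4×117 + 12×112 + 2×48 + 4×42 = 468 + 1344 + 96 + 168 = 2076
P = 2502 / 2076 × 100 = 120.5202
Fisher = √(L × P) = √(121.4502 × 120.5202) = 120.9843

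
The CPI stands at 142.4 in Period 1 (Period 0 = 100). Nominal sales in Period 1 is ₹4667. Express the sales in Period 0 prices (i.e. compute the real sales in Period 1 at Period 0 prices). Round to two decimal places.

Real = Nominal ÷ (Index/100) = 4667 ÷ (142.4/100)
     = 4667 ÷ 1.424 = 3277.3876

3277.39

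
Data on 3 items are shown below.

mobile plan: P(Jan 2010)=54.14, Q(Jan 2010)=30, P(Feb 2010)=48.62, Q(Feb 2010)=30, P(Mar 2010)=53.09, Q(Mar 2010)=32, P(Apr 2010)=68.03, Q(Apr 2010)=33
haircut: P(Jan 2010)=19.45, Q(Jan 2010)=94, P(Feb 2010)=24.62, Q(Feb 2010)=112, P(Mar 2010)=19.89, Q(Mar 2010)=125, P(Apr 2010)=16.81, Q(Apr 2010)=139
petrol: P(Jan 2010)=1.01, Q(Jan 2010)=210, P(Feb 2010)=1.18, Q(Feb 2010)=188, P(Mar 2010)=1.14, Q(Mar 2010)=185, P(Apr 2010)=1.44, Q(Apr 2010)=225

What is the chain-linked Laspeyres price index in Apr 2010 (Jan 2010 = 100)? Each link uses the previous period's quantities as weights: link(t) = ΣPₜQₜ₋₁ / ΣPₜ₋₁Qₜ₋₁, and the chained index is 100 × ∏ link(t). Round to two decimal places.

Link Jan 2010→Feb 2010:
ΣP(Feb 2010)Q(Jan 2010) = 48.62×30 + 24.62×94 + 1.18×210 = 1458.6 + 2314.28 + 247.8 = 4020.68
ΣP(Jan 2010)Q(Jan 2010) = 54.14×30 + 19.45×94 + 1.01×210 = 1624.2 + 1828.3 + 212.1 = 3664.6
link = 4020.68/3664.6 = 1.097167
Link Feb 2010→Mar 2010:
ΣP(Mar 2010)Q(Feb 2010) = 53.09×30 + 19.89×112 + 1.14×188 = 1592.7 + 2227.68 + 214.32 = 4034.7
ΣP(Feb 2010)Q(Feb 2010) = 48.62×30 + 24.62×112 + 1.18×188 = 1458.6 + 2757.44 + 221.84 = 4437.88
link = 4034.7/4437.88 = 0.909150
Link Mar 2010→Apr 2010:
ΣP(Apr 2010)Q(Mar 2010) = 68.03×32 + 16.81×125 + 1.44×185 = 2176.96 + 2101.25 + 266.4 = 4544.61
ΣP(Mar 2010)Q(Mar 2010) = 53.09×32 + 19.89×125 + 1.14×185 = 1698.88 + 2486.25 + 210.9 = 4396.03
link = 4544.61/4396.03 = 1.033799
Chained index = 100 × 1.097167 × 0.909150 × 1.033799 = 103.1204

103.12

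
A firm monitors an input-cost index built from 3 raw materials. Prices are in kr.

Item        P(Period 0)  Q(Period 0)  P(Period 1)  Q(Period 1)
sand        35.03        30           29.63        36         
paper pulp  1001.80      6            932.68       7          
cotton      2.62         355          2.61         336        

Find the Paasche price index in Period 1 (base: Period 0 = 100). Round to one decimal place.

92.6

Paasche price index uses current-period quantities as weights.
ΣP(Period 1)·Q(Period 1) = 29.63×36 + 932.68×7 + 2.61×336 = 1066.68 + 6528.76 + 876.96 = 8472.4
ΣP(Period 0)·Q(Period 1) = 35.03×36 + 1001.80×7 + 2.62×336 = 1261.08 + 7012.6 + 880.32 = 9154
Index = 8472.4 / 9154 × 100 = 92.5541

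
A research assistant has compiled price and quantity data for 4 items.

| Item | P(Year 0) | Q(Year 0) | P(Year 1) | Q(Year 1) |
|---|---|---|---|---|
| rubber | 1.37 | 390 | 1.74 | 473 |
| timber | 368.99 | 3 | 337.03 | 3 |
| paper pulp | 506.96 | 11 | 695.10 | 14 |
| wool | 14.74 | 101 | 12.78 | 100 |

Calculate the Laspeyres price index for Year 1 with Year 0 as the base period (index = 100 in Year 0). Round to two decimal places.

Laspeyres price index uses base-period quantities as weights.
ΣP(Year 1)·Q(Year 0) = 1.74×390 + 337.03×3 + 695.10×11 + 12.78×101 = 678.6 + 1011.09 + 7646.1 + 1290.78 = 10626.57
ΣP(Year 0)·Q(Year 0) = 1.37×390 + 368.99×3 + 506.96×11 + 14.74×101 = 534.3 + 1106.97 + 5576.56 + 1488.74 = 8706.57
Index = 10626.57 / 8706.57 × 100 = 122.0523

122.05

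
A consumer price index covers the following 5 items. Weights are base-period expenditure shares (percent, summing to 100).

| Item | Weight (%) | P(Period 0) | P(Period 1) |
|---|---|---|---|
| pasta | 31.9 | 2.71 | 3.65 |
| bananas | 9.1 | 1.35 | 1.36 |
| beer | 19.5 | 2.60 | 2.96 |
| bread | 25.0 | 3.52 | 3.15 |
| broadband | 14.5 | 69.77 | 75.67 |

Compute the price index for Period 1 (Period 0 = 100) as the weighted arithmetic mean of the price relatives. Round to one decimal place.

pasta: 31.9 × (3.65/2.71) = 31.9 × 1.346863 = 42.9649
bananas: 9.1 × (1.36/1.35) = 9.1 × 1.007407 = 9.1674
beer: 19.5 × (2.96/2.60) = 19.5 × 1.138462 = 22.2000
bread: 25.0 × (3.15/3.52) = 25.0 × 0.894886 = 22.3722
broadband: 14.5 × (75.67/69.77) = 14.5 × 1.084564 = 15.7262
Index = Σ wᵢ·(p₁ᵢ/p₀ᵢ) = 42.9649 + 9.1674 + 22.2000 + 22.3722 + 15.7262 = 112.4307

112.4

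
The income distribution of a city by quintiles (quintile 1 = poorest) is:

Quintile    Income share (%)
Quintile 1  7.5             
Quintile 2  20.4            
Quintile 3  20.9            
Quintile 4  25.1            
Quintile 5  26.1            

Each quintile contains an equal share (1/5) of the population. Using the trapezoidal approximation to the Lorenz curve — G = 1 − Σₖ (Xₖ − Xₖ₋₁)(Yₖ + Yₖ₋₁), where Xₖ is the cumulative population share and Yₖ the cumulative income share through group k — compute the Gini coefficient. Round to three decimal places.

0.168

Cumulative income shares Yₖ: 0.0750, 0.2790, 0.4880, 0.7390, 1.0000
Σ (Xₖ−Xₖ₋₁)(Yₖ+Yₖ₋₁) = (1/5)(0.0750+0.0000) + (1/5)(0.2790+0.0750) + (1/5)(0.4880+0.2790) + (1/5)(0.7390+0.4880) + (1/5)(1.0000+0.7390)
  = 0.0150 + 0.0708 + 0.1534 + 0.2454 + 0.3478 = 0.8324
G = 1 − 0.8324 = 0.1676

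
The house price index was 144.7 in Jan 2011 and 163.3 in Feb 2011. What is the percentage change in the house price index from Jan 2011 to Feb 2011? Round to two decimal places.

Change = (163.3 − 144.7) / 144.7 × 100
       = 18.6 / 144.7 × 100 = 12.8542%

12.85%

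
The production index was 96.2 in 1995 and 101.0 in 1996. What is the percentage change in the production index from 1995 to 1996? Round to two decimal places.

Change = (101.0 − 96.2) / 96.2 × 100
       = 4.8 / 96.2 × 100 = 4.9896%

4.99%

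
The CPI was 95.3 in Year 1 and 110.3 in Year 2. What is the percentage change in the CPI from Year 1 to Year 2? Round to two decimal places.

15.74%

Change = (110.3 − 95.3) / 95.3 × 100
       = 15.0 / 95.3 × 100 = 15.7398%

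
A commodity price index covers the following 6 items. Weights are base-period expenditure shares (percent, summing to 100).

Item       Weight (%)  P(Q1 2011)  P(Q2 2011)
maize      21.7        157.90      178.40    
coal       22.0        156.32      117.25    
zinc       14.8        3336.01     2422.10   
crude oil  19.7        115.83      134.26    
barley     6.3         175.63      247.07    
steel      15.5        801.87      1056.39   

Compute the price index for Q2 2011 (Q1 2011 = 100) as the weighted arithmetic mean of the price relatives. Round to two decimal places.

103.88

maize: 21.7 × (178.40/157.90) = 21.7 × 1.129829 = 24.5173
coal: 22.0 × (117.25/156.32) = 22.0 × 0.750064 = 16.5014
zinc: 14.8 × (2422.10/3336.01) = 14.8 × 0.726047 = 10.7455
crude oil: 19.7 × (134.26/115.83) = 19.7 × 1.159112 = 22.8345
barley: 6.3 × (247.07/175.63) = 6.3 × 1.406764 = 8.8626
steel: 15.5 × (1056.39/801.87) = 15.5 × 1.317408 = 20.4198
Index = Σ wᵢ·(p₁ᵢ/p₀ᵢ) = 24.5173 + 16.5014 + 10.7455 + 22.8345 + 8.8626 + 20.4198 = 103.8811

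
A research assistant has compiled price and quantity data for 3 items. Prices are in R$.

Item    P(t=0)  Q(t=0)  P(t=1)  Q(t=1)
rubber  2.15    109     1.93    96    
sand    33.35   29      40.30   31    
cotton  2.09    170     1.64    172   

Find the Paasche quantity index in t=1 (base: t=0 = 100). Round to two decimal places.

Paasche quantity index uses current-period prices as weights.
ΣP(t=1)·Q(t=1) = 1.93×96 + 40.30×31 + 1.64×172 = 185.28 + 1249.3 + 282.08 = 1716.66
ΣP(t=1)·Q(t=0) = 1.93×109 + 40.30×29 + 1.64×170 = 210.37 + 1168.7 + 278.8 = 1657.87
Index = 1716.66 / 1657.87 × 100 = 103.5461

103.55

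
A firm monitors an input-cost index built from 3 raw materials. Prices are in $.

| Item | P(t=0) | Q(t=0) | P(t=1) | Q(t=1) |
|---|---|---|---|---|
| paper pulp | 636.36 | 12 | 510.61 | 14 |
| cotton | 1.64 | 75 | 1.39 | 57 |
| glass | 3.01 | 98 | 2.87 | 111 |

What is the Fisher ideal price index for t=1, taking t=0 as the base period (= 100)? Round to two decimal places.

80.84

Laspeyres component (base-period weights):
ΣP(t=1)Q(t=0) = 510.61×12 + 1.39×75 + 2.87×98 = 6127.32 + 104.25 + 281.26 = 6512.83
ΣP(t=0)Q(t=0) = 636.36×12 + 1.64×75 + 3.01×98 = 7636.32 + 123 + 294.98 = 8054.3
L = 6512.83 / 8054.3 × 100 = 80.8615
Paasche component (current-period weights):
ΣP(t=1)Q(t=1) = 510.61×14 + 1.39×57 + 2.87×111 = 7148.54 + 79.23 + 318.57 = 7546.34
ΣP(t=0)Q(t=1) = 636.36×14 + 1.64×57 + 3.01×111 = 8909.04 + 93.48 + 334.11 = 9336.63
P = 7546.34 / 9336.63 × 100 = 80.8251
Fisher = √(L × P) = √(80.8615 × 80.8251) = 80.8433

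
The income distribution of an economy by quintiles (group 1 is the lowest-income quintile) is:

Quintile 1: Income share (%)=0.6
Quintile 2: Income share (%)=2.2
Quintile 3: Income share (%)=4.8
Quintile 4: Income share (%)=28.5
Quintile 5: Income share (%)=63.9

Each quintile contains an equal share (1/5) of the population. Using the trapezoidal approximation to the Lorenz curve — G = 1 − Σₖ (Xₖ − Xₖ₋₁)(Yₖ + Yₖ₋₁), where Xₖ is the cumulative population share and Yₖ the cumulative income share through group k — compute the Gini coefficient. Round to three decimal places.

0.612

Cumulative income shares Yₖ: 0.0060, 0.0280, 0.0760, 0.3610, 1.0000
Σ (Xₖ−Xₖ₋₁)(Yₖ+Yₖ₋₁) = (1/5)(0.0060+0.0000) + (1/5)(0.0280+0.0060) + (1/5)(0.0760+0.0280) + (1/5)(0.3610+0.0760) + (1/5)(1.0000+0.3610)
  = 0.0012 + 0.0068 + 0.0208 + 0.0874 + 0.2722 = 0.3884
G = 1 − 0.3884 = 0.6116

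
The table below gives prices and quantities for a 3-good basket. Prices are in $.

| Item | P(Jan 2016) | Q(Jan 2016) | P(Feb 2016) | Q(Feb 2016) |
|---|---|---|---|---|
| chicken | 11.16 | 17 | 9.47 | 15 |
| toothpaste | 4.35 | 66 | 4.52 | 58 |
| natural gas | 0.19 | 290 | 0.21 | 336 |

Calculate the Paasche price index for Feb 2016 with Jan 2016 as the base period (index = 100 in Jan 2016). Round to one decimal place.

98.2

Paasche price index uses current-period quantities as weights.
ΣP(Feb 2016)·Q(Feb 2016) = 9.47×15 + 4.52×58 + 0.21×336 = 142.05 + 262.16 + 70.56 = 474.77
ΣP(Jan 2016)·Q(Feb 2016) = 11.16×15 + 4.35×58 + 0.19×336 = 167.4 + 252.3 + 63.84 = 483.54
Index = 474.77 / 483.54 × 100 = 98.1863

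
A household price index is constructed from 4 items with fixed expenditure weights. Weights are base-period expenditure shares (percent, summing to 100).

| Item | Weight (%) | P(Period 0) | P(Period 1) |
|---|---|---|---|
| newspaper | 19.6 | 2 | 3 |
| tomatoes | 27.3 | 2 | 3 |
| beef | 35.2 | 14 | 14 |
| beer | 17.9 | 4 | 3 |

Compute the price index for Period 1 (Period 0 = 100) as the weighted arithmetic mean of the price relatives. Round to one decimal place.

119.0

newspaper: 19.6 × (3/2) = 19.6 × 1.500000 = 29.4000
tomatoes: 27.3 × (3/2) = 27.3 × 1.500000 = 40.9500
beef: 35.2 × (14/14) = 35.2 × 1.000000 = 35.2000
beer: 17.9 × (3/4) = 17.9 × 0.750000 = 13.4250
Index = Σ wᵢ·(p₁ᵢ/p₀ᵢ) = 29.4000 + 40.9500 + 35.2000 + 13.4250 = 118.9750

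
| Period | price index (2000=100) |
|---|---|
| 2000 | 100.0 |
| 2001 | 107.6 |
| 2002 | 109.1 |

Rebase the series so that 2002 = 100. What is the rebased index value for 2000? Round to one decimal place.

91.7

Rebased(2000) = 100.0 / 109.1 × 100 = 91.6590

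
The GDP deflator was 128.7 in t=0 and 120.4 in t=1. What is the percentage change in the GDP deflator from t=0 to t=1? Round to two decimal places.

-6.45%

Change = (120.4 − 128.7) / 128.7 × 100
       = -8.3 / 128.7 × 100 = -6.4491%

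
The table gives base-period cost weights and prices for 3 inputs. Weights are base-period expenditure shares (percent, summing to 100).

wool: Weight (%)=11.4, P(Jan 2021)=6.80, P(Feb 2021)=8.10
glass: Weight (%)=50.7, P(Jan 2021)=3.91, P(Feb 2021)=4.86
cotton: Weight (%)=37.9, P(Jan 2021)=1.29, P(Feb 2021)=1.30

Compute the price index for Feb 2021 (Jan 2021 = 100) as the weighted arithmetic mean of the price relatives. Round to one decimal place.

wool: 11.4 × (8.10/6.80) = 11.4 × 1.191176 = 13.5794
glass: 50.7 × (4.86/3.91) = 50.7 × 1.242967 = 63.0184
cotton: 37.9 × (1.30/1.29) = 37.9 × 1.007752 = 38.1938
Index = Σ wᵢ·(p₁ᵢ/p₀ᵢ) = 13.5794 + 63.0184 + 38.1938 = 114.7916

114.8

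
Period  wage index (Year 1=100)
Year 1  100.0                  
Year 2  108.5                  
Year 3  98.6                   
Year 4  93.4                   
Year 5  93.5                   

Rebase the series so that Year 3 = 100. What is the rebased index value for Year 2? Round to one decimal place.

Rebased(Year 2) = 108.5 / 98.6 × 100 = 110.0406

110.0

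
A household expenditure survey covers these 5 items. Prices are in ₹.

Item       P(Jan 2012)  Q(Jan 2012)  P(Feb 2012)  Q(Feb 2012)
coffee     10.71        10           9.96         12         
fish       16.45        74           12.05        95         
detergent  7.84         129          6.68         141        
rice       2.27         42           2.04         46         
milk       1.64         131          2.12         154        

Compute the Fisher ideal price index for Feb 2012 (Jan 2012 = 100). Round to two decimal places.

Laspeyres component (base-period weights):
ΣP(Feb 2012)Q(Jan 2012) = 9.96×10 + 12.05×74 + 6.68×129 + 2.04×42 + 2.12×131 = 99.6 + 891.7 + 861.72 + 85.68 + 277.72 = 2216.42
ΣP(Jan 2012)Q(Jan 2012) = 10.71×10 + 16.45×74 + 7.84×129 + 2.27×42 + 1.64×131 = 107.1 + 1217.3 + 1011.36 + 95.34 + 214.84 = 2645.94
L = 2216.42 / 2645.94 × 100 = 83.7668
Paasche component (current-period weights):
ΣP(Feb 2012)Q(Feb 2012) = 9.96×12 + 12.05×95 + 6.68×141 + 2.04×46 + 2.12×154 = 119.52 + 1144.75 + 941.88 + 93.84 + 326.48 = 2626.47
ΣP(Jan 2012)Q(Feb 2012) = 10.71×12 + 16.45×95 + 7.84×141 + 2.27×46 + 1.64×154 = 128.52 + 1562.75 + 1105.44 + 104.42 + 252.56 = 3153.69
P = 2626.47 / 3153.69 × 100 = 83.2824
Fisher = √(L × P) = √(83.7668 × 83.2824) = 83.5243

83.52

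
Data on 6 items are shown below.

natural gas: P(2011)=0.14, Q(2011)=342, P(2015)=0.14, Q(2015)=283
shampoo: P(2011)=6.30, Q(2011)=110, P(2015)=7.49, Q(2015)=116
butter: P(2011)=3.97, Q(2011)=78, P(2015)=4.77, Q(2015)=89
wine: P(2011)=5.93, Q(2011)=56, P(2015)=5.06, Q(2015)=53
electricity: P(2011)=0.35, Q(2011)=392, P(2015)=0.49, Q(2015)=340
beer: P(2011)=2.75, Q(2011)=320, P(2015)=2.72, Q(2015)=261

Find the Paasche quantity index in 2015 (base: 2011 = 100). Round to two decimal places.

Paasche quantity index uses current-period prices as weights.
ΣP(2015)·Q(2015) = 0.14×283 + 7.49×116 + 4.77×89 + 5.06×53 + 0.49×340 + 2.72×261 = 39.62 + 868.84 + 424.53 + 268.18 + 166.6 + 709.92 = 2477.69
ΣP(2015)·Q(2011) = 0.14×342 + 7.49×110 + 4.77×78 + 5.06×56 + 0.49×392 + 2.72×320 = 47.88 + 823.9 + 372.06 + 283.36 + 192.08 + 870.4 = 2589.68
Index = 2477.69 / 2589.68 × 100 = 95.6755

95.68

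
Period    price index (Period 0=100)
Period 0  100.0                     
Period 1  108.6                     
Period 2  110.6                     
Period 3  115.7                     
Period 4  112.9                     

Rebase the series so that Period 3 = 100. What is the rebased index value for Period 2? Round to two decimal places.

95.59

Rebased(Period 2) = 110.6 / 115.7 × 100 = 95.5920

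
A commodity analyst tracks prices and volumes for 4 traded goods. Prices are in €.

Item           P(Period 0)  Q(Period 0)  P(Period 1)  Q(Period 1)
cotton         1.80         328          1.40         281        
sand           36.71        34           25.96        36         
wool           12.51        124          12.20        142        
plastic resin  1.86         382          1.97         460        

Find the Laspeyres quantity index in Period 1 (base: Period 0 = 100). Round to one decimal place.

108.8

Laspeyres quantity index uses base-period prices as weights.
ΣP(Period 0)·Q(Period 1) = 1.80×281 + 36.71×36 + 12.51×142 + 1.86×460 = 505.8 + 1321.56 + 1776.42 + 855.6 = 4459.38
ΣP(Period 0)·Q(Period 0) = 1.80×328 + 36.71×34 + 12.51×124 + 1.86×382 = 590.4 + 1248.14 + 1551.24 + 710.52 = 4100.3
Index = 4459.38 / 4100.3 × 100 = 108.7574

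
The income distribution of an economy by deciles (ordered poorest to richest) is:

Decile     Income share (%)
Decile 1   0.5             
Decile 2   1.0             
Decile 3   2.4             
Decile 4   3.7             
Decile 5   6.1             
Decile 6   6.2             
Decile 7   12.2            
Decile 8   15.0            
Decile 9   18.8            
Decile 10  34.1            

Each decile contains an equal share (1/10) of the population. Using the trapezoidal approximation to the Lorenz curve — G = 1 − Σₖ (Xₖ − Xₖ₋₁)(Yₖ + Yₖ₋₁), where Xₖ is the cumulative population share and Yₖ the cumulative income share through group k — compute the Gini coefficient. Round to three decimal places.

Cumulative income shares Yₖ: 0.0050, 0.0150, 0.0390, 0.0760, 0.1370, 0.1990, 0.3210, 0.4710, 0.6590, 1.0000
Σ (Xₖ−Xₖ₋₁)(Yₖ+Yₖ₋₁) = (1/10)(0.0050+0.0000) + (1/10)(0.0150+0.0050) + (1/10)(0.0390+0.0150) + (1/10)(0.0760+0.0390) + (1/10)(0.1370+0.0760) + (1/10)(0.1990+0.1370) + (1/10)(0.3210+0.1990) + (1/10)(0.4710+0.3210) + (1/10)(0.6590+0.4710) + (1/10)(1.0000+0.6590)
  = 0.0005 + 0.0020 + 0.0054 + 0.0115 + 0.0213 + 0.0336 + 0.0520 + 0.0792 + 0.1130 + 0.1659 = 0.4844
G = 1 − 0.4844 = 0.5156

0.516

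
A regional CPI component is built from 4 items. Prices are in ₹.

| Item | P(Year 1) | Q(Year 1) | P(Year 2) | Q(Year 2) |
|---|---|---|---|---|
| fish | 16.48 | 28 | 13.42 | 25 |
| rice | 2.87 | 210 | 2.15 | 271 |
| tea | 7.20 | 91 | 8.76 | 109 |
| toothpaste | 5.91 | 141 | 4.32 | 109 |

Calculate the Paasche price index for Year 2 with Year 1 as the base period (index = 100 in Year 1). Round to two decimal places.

89.50

Paasche price index uses current-period quantities as weights.
ΣP(Year 2)·Q(Year 2) = 13.42×25 + 2.15×271 + 8.76×109 + 4.32×109 = 335.5 + 582.65 + 954.84 + 470.88 = 2343.87
ΣP(Year 1)·Q(Year 2) = 16.48×25 + 2.87×271 + 7.20×109 + 5.91×109 = 412 + 777.77 + 784.8 + 644.19 = 2618.76
Index = 2343.87 / 2618.76 × 100 = 89.5030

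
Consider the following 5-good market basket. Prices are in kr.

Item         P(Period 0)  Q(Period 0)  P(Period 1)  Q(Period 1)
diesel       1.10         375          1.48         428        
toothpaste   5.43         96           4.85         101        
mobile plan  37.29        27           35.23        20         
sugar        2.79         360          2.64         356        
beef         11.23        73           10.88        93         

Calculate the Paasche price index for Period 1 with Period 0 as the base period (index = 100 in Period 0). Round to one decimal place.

99.4

Paasche price index uses current-period quantities as weights.
ΣP(Period 1)·Q(Period 1) = 1.48×428 + 4.85×101 + 35.23×20 + 2.64×356 + 10.88×93 = 633.44 + 489.85 + 704.6 + 939.84 + 1011.84 = 3779.57
ΣP(Period 0)·Q(Period 1) = 1.10×428 + 5.43×101 + 37.29×20 + 2.79×356 + 11.23×93 = 470.8 + 548.43 + 745.8 + 993.24 + 1044.39 = 3802.66
Index = 3779.57 / 3802.66 × 100 = 99.3928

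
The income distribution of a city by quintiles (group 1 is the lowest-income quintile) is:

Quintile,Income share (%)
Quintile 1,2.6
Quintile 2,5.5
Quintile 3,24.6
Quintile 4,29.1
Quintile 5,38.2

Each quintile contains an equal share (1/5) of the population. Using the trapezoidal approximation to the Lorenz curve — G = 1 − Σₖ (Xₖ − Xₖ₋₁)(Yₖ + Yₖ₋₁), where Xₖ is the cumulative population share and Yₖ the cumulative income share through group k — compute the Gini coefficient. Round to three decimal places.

0.379

Cumulative income shares Yₖ: 0.0260, 0.0810, 0.3270, 0.6180, 1.0000
Σ (Xₖ−Xₖ₋₁)(Yₖ+Yₖ₋₁) = (1/5)(0.0260+0.0000) + (1/5)(0.0810+0.0260) + (1/5)(0.3270+0.0810) + (1/5)(0.6180+0.3270) + (1/5)(1.0000+0.6180)
  = 0.0052 + 0.0214 + 0.0816 + 0.1890 + 0.3236 = 0.6208
G = 1 − 0.6208 = 0.3792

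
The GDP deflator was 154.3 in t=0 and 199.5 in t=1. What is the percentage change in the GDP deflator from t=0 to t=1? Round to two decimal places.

29.29%

Change = (199.5 − 154.3) / 154.3 × 100
       = 45.2 / 154.3 × 100 = 29.2936%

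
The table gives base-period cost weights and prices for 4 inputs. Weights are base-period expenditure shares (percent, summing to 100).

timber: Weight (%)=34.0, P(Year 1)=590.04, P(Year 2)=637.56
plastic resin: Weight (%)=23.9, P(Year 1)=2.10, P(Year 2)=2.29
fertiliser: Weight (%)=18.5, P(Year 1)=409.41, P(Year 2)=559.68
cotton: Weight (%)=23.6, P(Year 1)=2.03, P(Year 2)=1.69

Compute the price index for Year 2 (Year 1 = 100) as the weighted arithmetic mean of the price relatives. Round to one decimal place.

107.7

timber: 34.0 × (637.56/590.04) = 34.0 × 1.080537 = 36.7383
plastic resin: 23.9 × (2.29/2.10) = 23.9 × 1.090476 = 26.0624
fertiliser: 18.5 × (559.68/409.41) = 18.5 × 1.367040 = 25.2902
cotton: 23.6 × (1.69/2.03) = 23.6 × 0.832512 = 19.6473
Index = Σ wᵢ·(p₁ᵢ/p₀ᵢ) = 36.7383 + 26.0624 + 25.2902 + 19.6473 = 107.7382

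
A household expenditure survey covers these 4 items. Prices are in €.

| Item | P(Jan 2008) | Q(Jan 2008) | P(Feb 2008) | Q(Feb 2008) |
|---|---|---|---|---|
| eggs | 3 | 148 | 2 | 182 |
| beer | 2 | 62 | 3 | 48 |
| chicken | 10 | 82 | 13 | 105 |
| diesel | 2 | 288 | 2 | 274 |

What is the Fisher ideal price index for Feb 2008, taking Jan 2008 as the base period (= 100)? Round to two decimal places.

Laspeyres component (base-period weights):
ΣP(Feb 2008)Q(Jan 2008) = 2×148 + 3×62 + 13×82 + 2×288 = 296 + 186 + 1066 + 576 = 2124
ΣP(Jan 2008)Q(Jan 2008) = 3×148 + 2×62 + 10×82 + 2×288 = 444 + 124 + 820 + 576 = 1964
L = 2124 / 1964 × 100 = 108.1466
Paasche component (current-period weights):
ΣP(Feb 2008)Q(Feb 2008) = 2×182 + 3×48 + 13×105 + 2×274 = 364 + 144 + 1365 + 548 = 2421
ΣP(Jan 2008)Q(Feb 2008) = 3×182 + 2×48 + 10×105 + 2×274 = 546 + 96 + 1050 + 548 = 2240
P = 2421 / 2240 × 100 = 108.0804
Fisher = √(L × P) = √(108.1466 × 108.0804) = 108.1135

108.11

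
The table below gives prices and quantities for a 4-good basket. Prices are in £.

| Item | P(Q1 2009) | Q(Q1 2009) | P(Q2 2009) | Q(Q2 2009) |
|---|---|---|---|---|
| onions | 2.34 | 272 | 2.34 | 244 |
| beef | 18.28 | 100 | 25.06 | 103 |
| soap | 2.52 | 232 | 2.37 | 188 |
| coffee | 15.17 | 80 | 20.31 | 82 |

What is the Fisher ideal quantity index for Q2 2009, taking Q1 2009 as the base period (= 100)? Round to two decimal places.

Laspeyres component (base-period weights):
ΣP(Q1 2009)Q(Q2 2009) = 2.34×244 + 18.28×103 + 2.52×188 + 15.17×82 = 570.96 + 1882.84 + 473.76 + 1243.94 = 4171.5
ΣP(Q1 2009)Q(Q1 2009) = 2.34×272 + 18.28×100 + 2.52×232 + 15.17×80 = 636.48 + 1828 + 584.64 + 1213.6 = 4262.72
L = 4171.5 / 4262.72 × 100 = 97.8601
Paasche component (current-period weights):
ΣP(Q2 2009)Q(Q2 2009) = 2.34×244 + 25.06×103 + 2.37×188 + 20.31×82 = 570.96 + 2581.18 + 445.56 + 1665.42 = 5263.12
ΣP(Q2 2009)Q(Q1 2009) = 2.34×272 + 25.06×100 + 2.37×232 + 20.31×80 = 636.48 + 2506 + 549.84 + 1624.8 = 5317.12
P = 5263.12 / 5317.12 × 100 = 98.9844
Fisher = √(L × P) = √(97.8601 × 98.9844) = 98.4206

98.42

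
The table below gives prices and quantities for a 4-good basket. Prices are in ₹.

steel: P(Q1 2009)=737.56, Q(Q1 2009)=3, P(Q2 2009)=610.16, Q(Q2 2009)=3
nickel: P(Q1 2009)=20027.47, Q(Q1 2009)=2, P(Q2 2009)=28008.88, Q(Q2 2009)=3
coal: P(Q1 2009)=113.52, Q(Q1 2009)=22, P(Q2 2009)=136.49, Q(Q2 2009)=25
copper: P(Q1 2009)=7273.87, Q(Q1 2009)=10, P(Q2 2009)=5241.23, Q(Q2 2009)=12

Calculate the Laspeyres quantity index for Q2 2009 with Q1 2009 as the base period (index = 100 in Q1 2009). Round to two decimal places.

129.71

Laspeyres quantity index uses base-period prices as weights.
ΣP(Q1 2009)·Q(Q2 2009) = 737.56×3 + 20027.47×3 + 113.52×25 + 7273.87×12 = 2212.68 + 60082.41 + 2838 + 87286.44 = 152419.53
ΣP(Q1 2009)·Q(Q1 2009) = 737.56×3 + 20027.47×2 + 113.52×22 + 7273.87×10 = 2212.68 + 40054.94 + 2497.44 + 72738.7 = 117503.76
Index = 152419.53 / 117503.76 × 100 = 129.7146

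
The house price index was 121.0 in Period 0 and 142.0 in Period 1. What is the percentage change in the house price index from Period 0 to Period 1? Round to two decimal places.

Change = (142.0 − 121.0) / 121.0 × 100
       = 21.0 / 121.0 × 100 = 17.3554%

17.36%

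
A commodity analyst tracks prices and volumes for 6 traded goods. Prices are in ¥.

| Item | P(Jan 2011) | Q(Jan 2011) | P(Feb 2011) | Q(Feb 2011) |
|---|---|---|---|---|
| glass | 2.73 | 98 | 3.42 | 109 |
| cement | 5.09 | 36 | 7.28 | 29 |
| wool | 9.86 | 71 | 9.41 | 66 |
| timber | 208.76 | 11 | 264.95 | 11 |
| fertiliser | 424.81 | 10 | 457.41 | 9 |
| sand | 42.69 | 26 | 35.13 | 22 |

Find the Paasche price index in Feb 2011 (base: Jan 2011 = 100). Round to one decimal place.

Paasche price index uses current-period quantities as weights.
ΣP(Feb 2011)·Q(Feb 2011) = 3.42×109 + 7.28×29 + 9.41×66 + 264.95×11 + 457.41×9 + 35.13×22 = 372.78 + 211.12 + 621.06 + 2914.45 + 4116.69 + 772.86 = 9008.96
ΣP(Jan 2011)·Q(Feb 2011) = 2.73×109 + 5.09×29 + 9.86×66 + 208.76×11 + 424.81×9 + 42.69×22 = 297.57 + 147.61 + 650.76 + 2296.36 + 3823.29 + 939.18 = 8154.77
Index = 9008.96 / 8154.77 × 100 = 110.4747

110.5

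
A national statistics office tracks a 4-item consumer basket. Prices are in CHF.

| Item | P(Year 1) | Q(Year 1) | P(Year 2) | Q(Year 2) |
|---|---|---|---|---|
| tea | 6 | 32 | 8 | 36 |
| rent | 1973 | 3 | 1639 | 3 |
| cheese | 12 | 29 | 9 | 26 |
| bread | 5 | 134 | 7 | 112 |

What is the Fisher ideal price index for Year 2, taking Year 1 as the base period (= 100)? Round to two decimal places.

89.10

Laspeyres component (base-period weights):
ΣP(Year 2)Q(Year 1) = 8×32 + 1639×3 + 9×29 + 7×134 = 256 + 4917 + 261 + 938 = 6372
ΣP(Year 1)Q(Year 1) = 6×32 + 1973×3 + 12×29 + 5×134 = 192 + 5919 + 348 + 670 = 7129
L = 6372 / 7129 × 100 = 89.3814
Paasche component (current-period weights):
ΣP(Year 2)Q(Year 2) = 8×36 + 1639×3 + 9×26 + 7×112 = 288 + 4917 + 234 + 784 = 6223
ΣP(Year 1)Q(Year 2) = 6×36 + 1973×3 + 12×26 + 5×112 = 216 + 5919 + 312 + 560 = 7007
P = 6223 / 7007 × 100 = 88.8112
Fisher = √(L × P) = √(89.3814 × 88.8112) = 89.0958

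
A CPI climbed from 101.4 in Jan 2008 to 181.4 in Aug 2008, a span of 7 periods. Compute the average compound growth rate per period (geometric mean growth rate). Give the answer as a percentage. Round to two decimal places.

Growth factor = (181.4/101.4)^(1/7) = (1.788955)^(1/7) = 1.086640
Growth rate = 1.086640 − 1 = 0.086640 = 8.6640%

8.66%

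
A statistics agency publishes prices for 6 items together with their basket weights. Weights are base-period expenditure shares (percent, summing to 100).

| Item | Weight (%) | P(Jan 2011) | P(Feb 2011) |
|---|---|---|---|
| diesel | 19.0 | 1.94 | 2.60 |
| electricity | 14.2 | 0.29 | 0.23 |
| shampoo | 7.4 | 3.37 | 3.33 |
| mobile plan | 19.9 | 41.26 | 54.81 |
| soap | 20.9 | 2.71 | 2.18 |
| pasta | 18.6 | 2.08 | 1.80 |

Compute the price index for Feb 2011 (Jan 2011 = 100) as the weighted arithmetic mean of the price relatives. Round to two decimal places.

103.38

diesel: 19.0 × (2.60/1.94) = 19.0 × 1.340206 = 25.4639
electricity: 14.2 × (0.23/0.29) = 14.2 × 0.793103 = 11.2621
shampoo: 7.4 × (3.33/3.37) = 7.4 × 0.988131 = 7.3122
mobile plan: 19.9 × (54.81/41.26) = 19.9 × 1.328405 = 26.4353
soap: 20.9 × (2.18/2.71) = 20.9 × 0.804428 = 16.8125
pasta: 18.6 × (1.80/2.08) = 18.6 × 0.865385 = 16.0962
Index = Σ wᵢ·(p₁ᵢ/p₀ᵢ) = 25.4639 + 11.2621 + 7.3122 + 26.4353 + 16.8125 + 16.0962 = 103.3821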